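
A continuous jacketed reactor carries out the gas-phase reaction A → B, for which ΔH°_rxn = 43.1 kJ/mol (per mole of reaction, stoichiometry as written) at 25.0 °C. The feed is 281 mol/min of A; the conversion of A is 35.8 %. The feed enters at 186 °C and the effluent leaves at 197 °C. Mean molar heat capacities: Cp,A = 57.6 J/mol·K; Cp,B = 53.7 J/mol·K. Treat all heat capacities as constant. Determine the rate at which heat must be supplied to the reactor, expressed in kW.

Q_in = 74.1 kW

Extent of reaction ξ = 0.358 × 281 = 100.6 mol/min
Reaction term: ξ·ΔH°_rxn = 100.6 × 43.1 = 4335.8 kJ/min
Sensible, feed 186→25 °C: -2605.9 kJ/min
Outlet flows (mol/min): A 180.4, B 100.6
Sensible, products 25→197 °C: 2716.4 kJ/min
Q = ΔH = 4446.3 kJ/min = 74.106 kW
Heat supplied = 74.106 kW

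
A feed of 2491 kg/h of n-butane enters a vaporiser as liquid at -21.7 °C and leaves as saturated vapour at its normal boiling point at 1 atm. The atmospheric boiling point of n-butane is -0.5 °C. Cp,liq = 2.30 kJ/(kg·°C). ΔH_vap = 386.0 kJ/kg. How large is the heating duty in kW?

liquid -21.7→-0.5 °C: 48.76 kJ/kg
vaporisation at -0.5 °C: 386 kJ/kg
Δh = 48.76 + 386 = 434.76 kJ/kg
Q = ṁ·Δh = 2491 kg/h × 434.76 kJ/kg = 1.083e+06 kJ/h
|Q| = 300.83 kW

Q = 301 kW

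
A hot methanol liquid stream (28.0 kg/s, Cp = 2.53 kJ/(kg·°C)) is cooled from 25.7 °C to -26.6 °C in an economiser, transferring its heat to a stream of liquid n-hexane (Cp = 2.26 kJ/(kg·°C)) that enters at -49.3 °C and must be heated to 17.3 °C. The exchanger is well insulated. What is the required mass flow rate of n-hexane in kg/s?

ṁ_c = 24.6 kg/s

Heat released by hot stream: Q = 28.0 × 2.53 × (25.7 − -26.6) = 3704.9 kJ/s
Energy balance on cold side (adiabatic exchanger): Q = ṁ_c·Cp_c·(T_c,out − T_c,in)
ṁ_c = 3704.9 / [2.26 × (17.3 − -49.3)] = 24.615 kg/s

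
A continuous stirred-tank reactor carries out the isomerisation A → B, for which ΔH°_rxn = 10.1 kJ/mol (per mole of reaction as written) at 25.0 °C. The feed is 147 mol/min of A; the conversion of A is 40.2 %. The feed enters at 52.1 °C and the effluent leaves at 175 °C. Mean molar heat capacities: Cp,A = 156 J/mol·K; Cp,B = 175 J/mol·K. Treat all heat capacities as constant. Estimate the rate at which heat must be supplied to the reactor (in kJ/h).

Q_in = 215000 kJ/h

Extent of reaction ξ = 0.402 × 147 = 59.094 mol/min
Reaction term: ξ·ΔH°_rxn = 59.094 × 10.1 = 596.85 kJ/min
Sensible, feed 52.1→25 °C: -621.46 kJ/min
Outlet flows (mol/min): A 87.906, B 59.094
Sensible, products 25→175 °C: 3608.2 kJ/min
Q = ΔH = 3583.6 kJ/min = 59.727 kW
Heat supplied = 215020 kJ/h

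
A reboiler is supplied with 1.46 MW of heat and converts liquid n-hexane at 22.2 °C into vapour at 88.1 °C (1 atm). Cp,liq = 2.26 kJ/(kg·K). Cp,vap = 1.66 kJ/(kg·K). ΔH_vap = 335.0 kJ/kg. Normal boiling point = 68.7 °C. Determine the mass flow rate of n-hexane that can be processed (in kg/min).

ṁ = 185 kg/min

Δh = 2.26×(68.7−22.2) + 335.0 + 1.66×(88.1−68.7) = 472.29 kJ/kg
Q = 1.46 MW = 1460 kJ/s = 87600 kJ/min
ṁ = Q/Δh = 87600 / 472.29 = 185.48 kg/min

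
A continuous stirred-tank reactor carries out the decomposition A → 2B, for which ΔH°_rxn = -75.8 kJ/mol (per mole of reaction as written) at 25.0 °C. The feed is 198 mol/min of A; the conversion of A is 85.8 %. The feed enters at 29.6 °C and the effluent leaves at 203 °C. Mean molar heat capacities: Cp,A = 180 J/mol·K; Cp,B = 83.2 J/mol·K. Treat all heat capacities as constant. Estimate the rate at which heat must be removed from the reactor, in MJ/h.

Extent of reaction ξ = 0.858 × 198 = 169.88 mol/min
Reaction term: ξ·ΔH°_rxn = 169.88 × -75.8 = -12877 kJ/min
Sensible, feed 29.6→25 °C: -163.94 kJ/min
Outlet flows (mol/min): A 28.116, B 339.77
Sensible, products 25→203 °C: 5932.7 kJ/min
Q = ΔH = -7108.5 kJ/min = -118.47 kW
Heat removed = 426.51 MJ/h

Q_out = 427 MJ/h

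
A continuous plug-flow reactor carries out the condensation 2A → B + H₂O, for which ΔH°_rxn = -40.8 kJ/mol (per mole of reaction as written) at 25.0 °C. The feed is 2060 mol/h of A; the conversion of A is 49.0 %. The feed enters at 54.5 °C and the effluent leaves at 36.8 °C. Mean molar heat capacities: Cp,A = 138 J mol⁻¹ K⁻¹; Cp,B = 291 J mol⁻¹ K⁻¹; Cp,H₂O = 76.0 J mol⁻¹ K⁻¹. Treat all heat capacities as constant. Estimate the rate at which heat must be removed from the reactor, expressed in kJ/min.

Extent of reaction ξ = 0.490 × 2060 / 2 = 504.7 mol/h
Reaction term: ξ·ΔH°_rxn = 504.7 × -40.8 = -20592 kJ/h
Sensible, feed 54.5→25 °C: -8386.3 kJ/h
Outlet flows (mol/h): A 1050.6, B 504.7, H₂O 504.7
Sensible, products 25→36.8 °C: 3896.5 kJ/h
Q = ΔH = -25082 kJ/h = -6.9671 kW
Heat removed = 418.03 kJ/min

Q_out = 418 kJ/min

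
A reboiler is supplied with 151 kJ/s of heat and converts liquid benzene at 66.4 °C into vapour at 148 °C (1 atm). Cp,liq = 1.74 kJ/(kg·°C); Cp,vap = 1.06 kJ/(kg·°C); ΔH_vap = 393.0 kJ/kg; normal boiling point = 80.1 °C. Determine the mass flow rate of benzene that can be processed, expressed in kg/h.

ṁ = 1110 kg/h

Δh = 1.74×(80.1−66.4) + 393.0 + 1.06×(148−80.1) = 488.81 kJ/kg
Q = 151 kJ/s = 151 kJ/s = 543600 kJ/h
ṁ = Q/Δh = 543600 / 488.81 = 1112.1 kg/h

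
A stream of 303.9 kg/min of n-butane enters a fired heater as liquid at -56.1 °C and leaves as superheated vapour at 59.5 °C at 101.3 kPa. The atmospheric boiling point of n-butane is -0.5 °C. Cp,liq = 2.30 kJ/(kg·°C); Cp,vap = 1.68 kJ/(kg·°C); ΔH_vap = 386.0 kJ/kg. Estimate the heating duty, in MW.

liquid -56.1→-0.5 °C: 127.88 kJ/kg
vaporisation at -0.5 °C: 386 kJ/kg
vapour -0.5→59.5 °C: 100.8 kJ/kg
Δh = 127.88 + 386 + 100.8 = 614.68 kJ/kg
Q = ṁ·Δh = 303.9 kg/min × 614.68 kJ/kg = 186800 kJ/min
|Q| = 3113.4 kW = 3.1134 MW

Q = 3.11 MW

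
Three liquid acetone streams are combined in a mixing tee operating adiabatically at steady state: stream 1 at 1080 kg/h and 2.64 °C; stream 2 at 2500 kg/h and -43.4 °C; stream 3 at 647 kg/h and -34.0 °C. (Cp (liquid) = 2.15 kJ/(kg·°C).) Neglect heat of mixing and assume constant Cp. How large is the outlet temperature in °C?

Adiabatic, steady state ⇒ Σ ṁᵢCp,ᵢ(T_out − Tᵢ) = 0
Σ ṁᵢCp,ᵢTᵢ = 1080×2.15×2.64 + 2500×2.15×-43.4 + 647×2.15×-34.0 = -274440
Σ ṁᵢCp,ᵢ = 1080×2.15 + 2500×2.15 + 647×2.15 = 9088
T_out = -274440 / 9088 = -30.198 °C

T_out = -30.2 °C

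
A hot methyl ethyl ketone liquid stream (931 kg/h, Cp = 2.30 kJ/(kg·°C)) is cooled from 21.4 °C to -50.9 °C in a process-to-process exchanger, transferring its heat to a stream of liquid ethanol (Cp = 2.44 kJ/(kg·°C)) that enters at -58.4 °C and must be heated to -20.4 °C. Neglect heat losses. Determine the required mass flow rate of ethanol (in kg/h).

ṁ_c = 1670 kg/h

Heat released by hot stream: Q = 931 × 2.30 × (21.4 − -50.9) = 154820 kJ/h
Energy balance on cold side (adiabatic exchanger): Q = ṁ_c·Cp_c·(T_c,out − T_c,in)
ṁ_c = 154820 / [2.44 × (-20.4 − -58.4)] = 1669.7 kg/h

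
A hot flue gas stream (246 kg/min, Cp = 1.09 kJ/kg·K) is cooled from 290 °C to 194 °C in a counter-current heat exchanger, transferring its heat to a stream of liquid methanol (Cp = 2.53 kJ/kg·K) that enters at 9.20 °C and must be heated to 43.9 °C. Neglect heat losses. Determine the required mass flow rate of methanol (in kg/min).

Heat released by hot stream: Q = 246 × 1.09 × (290 − 194) = 25741 kJ/min
Energy balance on cold side (adiabatic exchanger): Q = ṁ_c·Cp_c·(T_c,out − T_c,in)
ṁ_c = 25741 / [2.53 × (43.9 − 9.20)] = 293.21 kg/min

ṁ_c = 293 kg/min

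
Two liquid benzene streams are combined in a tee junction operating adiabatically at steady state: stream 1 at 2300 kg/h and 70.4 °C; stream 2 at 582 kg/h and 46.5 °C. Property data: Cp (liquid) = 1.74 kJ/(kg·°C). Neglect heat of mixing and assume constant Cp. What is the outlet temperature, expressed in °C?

Adiabatic, steady state ⇒ Σ ṁᵢCp,ᵢ(T_out − Tᵢ) = 0
T_out = Σ ṁᵢCp,ᵢTᵢ / Σ ṁᵢCp,ᵢ
      = 328830 / 5014.7 = 65.574 °C

T_out = 65.6 °C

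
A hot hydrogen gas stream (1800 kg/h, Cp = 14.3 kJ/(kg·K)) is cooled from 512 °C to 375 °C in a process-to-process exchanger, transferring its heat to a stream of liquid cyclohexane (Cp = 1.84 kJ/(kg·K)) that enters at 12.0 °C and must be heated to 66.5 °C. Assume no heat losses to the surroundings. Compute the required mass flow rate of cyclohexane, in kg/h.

ṁ_c = 35200 kg/h

Heat released by hot stream: Q = 1800 × 14.3 × (512 − 375) = 3.5264e+06 kJ/h
Energy balance on cold side (adiabatic exchanger): Q = ṁ_c·Cp_c·(T_c,out − T_c,in)
ṁ_c = 3.5264e+06 / [1.84 × (66.5 − 12.0)] = 35165 kg/h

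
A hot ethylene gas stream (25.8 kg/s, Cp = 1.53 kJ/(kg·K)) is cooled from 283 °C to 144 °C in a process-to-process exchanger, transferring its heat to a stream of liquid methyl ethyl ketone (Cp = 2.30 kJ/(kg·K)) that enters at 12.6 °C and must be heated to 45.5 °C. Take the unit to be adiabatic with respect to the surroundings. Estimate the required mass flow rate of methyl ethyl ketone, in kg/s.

Heat released by hot stream: Q = 25.8 × 1.53 × (283 − 144) = 5486.9 kJ/s
Energy balance on cold side (adiabatic exchanger): Q = ṁ_c·Cp_c·(T_c,out − T_c,in)
ṁ_c = 5486.9 / [2.30 × (45.5 − 12.6)] = 72.511 kg/s

ṁ_c = 72.5 kg/s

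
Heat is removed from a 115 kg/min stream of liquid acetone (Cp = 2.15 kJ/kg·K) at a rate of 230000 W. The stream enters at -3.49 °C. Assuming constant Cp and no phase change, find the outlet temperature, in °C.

Q = 230000 W = 13800 kJ/min
ΔT = Q/(ṁ·Cp) = 13800/(115×2.15) = 55.814 K
T_out = -3.49 − 55.814 = -59.304 °C

T_out = -59.3 °C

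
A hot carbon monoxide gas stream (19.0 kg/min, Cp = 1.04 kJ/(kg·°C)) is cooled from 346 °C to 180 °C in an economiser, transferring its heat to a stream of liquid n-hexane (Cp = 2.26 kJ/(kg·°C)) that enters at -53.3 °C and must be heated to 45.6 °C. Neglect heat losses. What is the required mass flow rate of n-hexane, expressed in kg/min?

Heat released by hot stream: Q = 19.0 × 1.04 × (346 − 180) = 3280.2 kJ/min
Energy balance on cold side (adiabatic exchanger): Q = ṁ_c·Cp_c·(T_c,out − T_c,in)
ṁ_c = 3280.2 / [2.26 × (45.6 − -53.3)] = 14.675 kg/min

ṁ_c = 14.7 kg/min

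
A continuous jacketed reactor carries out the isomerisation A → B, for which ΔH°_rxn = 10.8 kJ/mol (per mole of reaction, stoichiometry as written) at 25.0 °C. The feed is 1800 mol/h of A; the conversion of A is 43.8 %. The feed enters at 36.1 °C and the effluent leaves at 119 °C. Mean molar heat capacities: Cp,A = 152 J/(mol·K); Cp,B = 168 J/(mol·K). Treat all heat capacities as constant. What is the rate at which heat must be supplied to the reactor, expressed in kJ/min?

Extent of reaction ξ = 0.438 × 1800 = 788.4 mol/h
Reaction term: ξ·ΔH°_rxn = 788.4 × 10.8 = 8514.7 kJ/h
Sensible, feed 36.1→25 °C: -3037 kJ/h
Outlet flows (mol/h): A 1011.6, B 788.4
Sensible, products 25→119 °C: 26904 kJ/h
Q = ΔH = 32382 kJ/h = 8.995 kW
Heat supplied = 539.7 kJ/min

Q_in = 540 kJ/min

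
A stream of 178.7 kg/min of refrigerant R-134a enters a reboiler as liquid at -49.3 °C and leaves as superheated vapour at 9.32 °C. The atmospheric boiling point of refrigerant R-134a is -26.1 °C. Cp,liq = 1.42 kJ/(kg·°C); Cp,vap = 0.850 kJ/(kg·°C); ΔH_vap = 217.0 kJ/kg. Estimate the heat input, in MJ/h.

liquid -49.3→-26.1 °C: 32.944 kJ/kg
vaporisation at -26.1 °C: 217 kJ/kg
vapour -26.1→9.32 °C: 30.107 kJ/kg
Δh = 32.944 + 217 + 30.107 = 280.05 kJ/kg
Q = ṁ·Δh = 178.7 kg/min × 280.05 kJ/kg = 50045 kJ/min
|Q| = 834.09 kW = 3002.7 MJ/h

Q = 3000 MJ/h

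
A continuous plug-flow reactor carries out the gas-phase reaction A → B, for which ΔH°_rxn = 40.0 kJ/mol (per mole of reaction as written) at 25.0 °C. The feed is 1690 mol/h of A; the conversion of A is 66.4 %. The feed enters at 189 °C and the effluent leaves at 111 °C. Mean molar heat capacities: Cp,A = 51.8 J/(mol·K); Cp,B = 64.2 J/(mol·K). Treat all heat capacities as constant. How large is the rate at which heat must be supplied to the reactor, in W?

Q_in = 10900 W

Extent of reaction ξ = 0.664 × 1690 = 1122.2 mol/h
Reaction term: ξ·ΔH°_rxn = 1122.2 × 40.0 = 44886 kJ/h
Sensible, feed 189→25 °C: -14357 kJ/h
Outlet flows (mol/h): A 567.84, B 1122.2
Sensible, products 25→111 °C: 8725.3 kJ/h
Q = ΔH = 39255 kJ/h = 10.904 kW
Heat supplied = 10904 W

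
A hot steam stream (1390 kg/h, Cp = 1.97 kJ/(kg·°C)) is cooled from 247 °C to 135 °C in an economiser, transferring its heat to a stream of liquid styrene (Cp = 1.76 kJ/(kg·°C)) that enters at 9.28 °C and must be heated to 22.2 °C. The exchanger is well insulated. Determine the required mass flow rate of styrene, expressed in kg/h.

Heat released by hot stream: Q = 1390 × 1.97 × (247 − 135) = 306690 kJ/h
Energy balance on cold side (adiabatic exchanger): Q = ṁ_c·Cp_c·(T_c,out − T_c,in)
ṁ_c = 306690 / [1.76 × (22.2 − 9.28)] = 13487 kg/h

ṁ_c = 13500 kg/h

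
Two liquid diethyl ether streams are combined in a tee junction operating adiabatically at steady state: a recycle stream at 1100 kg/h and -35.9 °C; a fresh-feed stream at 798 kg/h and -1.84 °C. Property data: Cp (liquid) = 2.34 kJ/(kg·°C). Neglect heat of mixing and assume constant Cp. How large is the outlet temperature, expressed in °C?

T_out = -21.6 °C

Adiabatic, steady state ⇒ Σ ṁᵢCp,ᵢ(T_out − Tᵢ) = 0
Σ ṁᵢCp,ᵢTᵢ = 1100×2.34×-35.9 + 798×2.34×-1.84 = -95842
Σ ṁᵢCp,ᵢ = 1100×2.34 + 798×2.34 = 4441.3
T_out = -95842 / 4441.3 = -21.58 °C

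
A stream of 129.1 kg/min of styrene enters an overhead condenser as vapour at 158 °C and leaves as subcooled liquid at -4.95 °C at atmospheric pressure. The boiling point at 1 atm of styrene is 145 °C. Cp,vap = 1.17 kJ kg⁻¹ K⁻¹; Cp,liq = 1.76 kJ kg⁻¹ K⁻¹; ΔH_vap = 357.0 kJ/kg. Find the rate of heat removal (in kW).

vapour 158→145 °C: -15.21 kJ/kg
condensation at 145 °C: -357 kJ/kg
liquid 145→-4.95 °C: -263.91 kJ/kg
Δh = -15.21 + -357 + -263.91 = -636.12 kJ/kg
Q = ṁ·Δh = 129.1 kg/min × -636.12 kJ/kg = -82123 kJ/min
|Q| = 1368.7 kW

Q_c = 1370 kW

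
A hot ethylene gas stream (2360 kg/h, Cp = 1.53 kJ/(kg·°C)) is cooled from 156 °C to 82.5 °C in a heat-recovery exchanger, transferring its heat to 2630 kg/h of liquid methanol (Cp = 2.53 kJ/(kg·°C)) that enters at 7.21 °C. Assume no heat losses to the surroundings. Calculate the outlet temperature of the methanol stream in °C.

Heat released by hot stream: Q = 2360 × 1.53 × (156 − 82.5) = 265390 kJ/h
Energy balance on cold side (adiabatic exchanger): Q = ṁ_c·Cp_c·(T_c,out − T_c,in)
T_c,out = 7.21 + 265390/(2630 × 2.53) = 47.095 °C

T_c,out = 47.1 °C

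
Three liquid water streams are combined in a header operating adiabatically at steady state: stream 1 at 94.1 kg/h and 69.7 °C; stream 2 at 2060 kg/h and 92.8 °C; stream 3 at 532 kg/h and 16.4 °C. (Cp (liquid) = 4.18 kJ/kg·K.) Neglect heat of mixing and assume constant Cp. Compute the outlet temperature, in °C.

Adiabatic, steady state ⇒ Σ ṁᵢCp,ᵢ(T_out − Tᵢ) = 0
T_out = Σ ṁᵢCp,ᵢTᵢ / Σ ṁᵢCp,ᵢ
      = 862970 / 11228 = 76.859 °C

T_out = 76.9 °C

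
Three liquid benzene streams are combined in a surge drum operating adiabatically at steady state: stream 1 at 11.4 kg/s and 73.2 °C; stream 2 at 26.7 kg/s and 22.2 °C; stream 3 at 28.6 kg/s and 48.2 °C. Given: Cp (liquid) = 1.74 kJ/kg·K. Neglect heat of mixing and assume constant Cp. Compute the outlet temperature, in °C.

Adiabatic, steady state ⇒ Σ ṁᵢCp,ᵢ(T_out − Tᵢ) = 0
T_out = Σ ṁᵢCp,ᵢTᵢ / Σ ṁᵢCp,ᵢ
      = 4882 / 116.06 = 42.065 °C

T_out = 42.1 °C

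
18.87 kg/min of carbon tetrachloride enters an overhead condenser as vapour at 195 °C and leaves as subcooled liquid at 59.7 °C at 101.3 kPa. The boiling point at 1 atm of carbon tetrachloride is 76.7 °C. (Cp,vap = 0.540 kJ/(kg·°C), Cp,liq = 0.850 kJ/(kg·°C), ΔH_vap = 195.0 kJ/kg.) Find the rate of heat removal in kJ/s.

Q_c = 86.0 kJ/s

vapour 195→76.7 °C: -63.882 kJ/kg
condensation at 76.7 °C: -195 kJ/kg
liquid 76.7→59.7 °C: -14.45 kJ/kg
Δh = -63.882 + -195 + -14.45 = -273.33 kJ/kg
Q = ṁ·Δh = 18.87 kg/min × -273.33 kJ/kg = -5157.8 kJ/min
|Q| = 85.963 kW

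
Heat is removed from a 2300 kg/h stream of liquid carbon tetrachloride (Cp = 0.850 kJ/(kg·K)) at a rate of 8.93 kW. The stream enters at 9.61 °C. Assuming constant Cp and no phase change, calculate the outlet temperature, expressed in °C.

Q = 8.93 kW = 32148 kJ/h
ΔT = Q/(ṁ·Cp) = 32148/(2300×0.850) = 16.444 K
T_out = 9.61 − 16.444 = -6.834 °C

T_out = -6.83 °C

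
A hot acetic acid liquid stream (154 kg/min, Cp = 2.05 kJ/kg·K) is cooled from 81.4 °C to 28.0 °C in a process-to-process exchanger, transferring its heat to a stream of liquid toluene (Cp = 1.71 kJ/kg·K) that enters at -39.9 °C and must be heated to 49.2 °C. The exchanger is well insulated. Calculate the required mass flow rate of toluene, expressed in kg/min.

ṁ_c = 111 kg/min

Heat released by hot stream: Q = 154 × 2.05 × (81.4 − 28.0) = 16858 kJ/min
Energy balance on cold side (adiabatic exchanger): Q = ṁ_c·Cp_c·(T_c,out − T_c,in)
ṁ_c = 16858 / [1.71 × (49.2 − -39.9)] = 110.65 kg/min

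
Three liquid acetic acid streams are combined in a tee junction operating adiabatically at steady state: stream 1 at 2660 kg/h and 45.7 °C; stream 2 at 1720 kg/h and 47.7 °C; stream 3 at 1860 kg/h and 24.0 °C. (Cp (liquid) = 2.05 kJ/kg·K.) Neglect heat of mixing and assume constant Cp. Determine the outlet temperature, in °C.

T_out = 39.8 °C

No heat crosses the boundary, so H_out = H_in.
Σ ṁᵢCp,ᵢTᵢ = 2660×2.05×45.7 + 1720×2.05×47.7 + 1860×2.05×24.0 = 508900
Σ ṁᵢCp,ᵢ = 2660×2.05 + 1720×2.05 + 1860×2.05 = 12792
T_out = 508900 / 12792 = 39.783 °C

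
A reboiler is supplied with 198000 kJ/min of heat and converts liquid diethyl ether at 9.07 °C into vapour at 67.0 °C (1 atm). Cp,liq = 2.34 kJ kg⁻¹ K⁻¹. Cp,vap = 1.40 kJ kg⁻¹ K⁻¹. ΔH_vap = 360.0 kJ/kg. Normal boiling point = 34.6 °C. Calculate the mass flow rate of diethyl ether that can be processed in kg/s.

ṁ = 7.10 kg/s

Δh = 2.34×(34.6−9.07) + 360.0 + 1.40×(67.0−34.6) = 465.1 kJ/kg
Q = 198000 kJ/min = 3300 kJ/s = 3300 kJ/s
ṁ = Q/Δh = 3300 / 465.1 = 7.0952 kg/s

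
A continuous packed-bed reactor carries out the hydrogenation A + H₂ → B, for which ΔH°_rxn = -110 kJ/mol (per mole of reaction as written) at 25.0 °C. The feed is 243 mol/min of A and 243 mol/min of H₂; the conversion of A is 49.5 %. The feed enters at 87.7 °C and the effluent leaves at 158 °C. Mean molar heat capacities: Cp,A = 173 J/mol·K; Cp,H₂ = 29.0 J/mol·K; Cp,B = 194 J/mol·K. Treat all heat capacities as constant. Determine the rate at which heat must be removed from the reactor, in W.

Q_out = 165000 W

Extent of reaction ξ = 0.495 × 243 = 120.28 mol/min
Reaction term: ξ·ΔH°_rxn = 120.28 × -110 = -13231 kJ/min
Sensible, feed 87.7→25 °C: -3077.7 kJ/min
Outlet flows (mol/min): A 122.72, H₂ 122.72, B 120.28
Sensible, products 25→158 °C: 6400.5 kJ/min
Q = ΔH = -9908.6 kJ/min = -165.14 kW
Heat removed = 165140 W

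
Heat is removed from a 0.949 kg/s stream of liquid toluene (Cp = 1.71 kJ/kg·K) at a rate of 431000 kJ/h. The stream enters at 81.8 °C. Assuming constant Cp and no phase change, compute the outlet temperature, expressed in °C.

Q = 431000 kJ/h = 119.72 kJ/s
ΔT = Q/(ṁ·Cp) = 119.72/(0.949×1.71) = 73.776 K
T_out = 81.8 − 73.776 = 8.0245 °C

T_out = 8.02 °C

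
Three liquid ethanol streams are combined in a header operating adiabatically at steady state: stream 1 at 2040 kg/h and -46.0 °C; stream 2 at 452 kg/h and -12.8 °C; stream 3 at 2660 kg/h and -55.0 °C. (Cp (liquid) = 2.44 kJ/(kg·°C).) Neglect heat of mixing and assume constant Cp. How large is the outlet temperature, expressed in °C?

T_out = -47.7 °C

No heat crosses the boundary, so H_out = H_in.
T_out = Σ ṁᵢCp,ᵢTᵢ / Σ ṁᵢCp,ᵢ
      = -600060 / 12571 = -47.734 °C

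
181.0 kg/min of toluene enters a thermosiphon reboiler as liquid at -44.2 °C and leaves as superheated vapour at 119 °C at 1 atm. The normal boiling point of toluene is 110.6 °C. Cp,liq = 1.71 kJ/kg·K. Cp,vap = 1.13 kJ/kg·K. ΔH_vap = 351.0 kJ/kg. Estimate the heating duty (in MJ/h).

liquid -44.2→110.6 °C: 264.71 kJ/kg
vaporisation at 110.6 °C: 351 kJ/kg
vapour 110.6→119 °C: 9.492 kJ/kg
Δh = 264.71 + 351 + 9.492 = 625.2 kJ/kg
Q = ṁ·Δh = 181.0 kg/min × 625.2 kJ/kg = 113160 kJ/min
|Q| = 1886 kW = 6789.7 MJ/h

Q = 6790 MJ/h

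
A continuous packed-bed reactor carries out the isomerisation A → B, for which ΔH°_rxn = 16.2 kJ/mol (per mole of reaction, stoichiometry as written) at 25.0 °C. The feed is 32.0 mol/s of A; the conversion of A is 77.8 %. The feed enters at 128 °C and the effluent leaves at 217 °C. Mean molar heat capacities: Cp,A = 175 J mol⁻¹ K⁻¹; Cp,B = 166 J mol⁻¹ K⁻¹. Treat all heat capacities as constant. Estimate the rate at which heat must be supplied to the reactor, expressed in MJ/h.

Q_in = 3090 MJ/h

Extent of reaction ξ = 0.778 × 32.0 = 24.896 mol/s
Reaction term: ξ·ΔH°_rxn = 24.896 × 16.2 = 403.32 kJ/s
Sensible, feed 128→25 °C: -576.8 kJ/s
Outlet flows (mol/s): A 7.104, B 24.896
Sensible, products 25→217 °C: 1032.2 kJ/s
Q = ΔH = 858.69 kJ/s = 858.69 kW
Heat supplied = 3091.3 MJ/h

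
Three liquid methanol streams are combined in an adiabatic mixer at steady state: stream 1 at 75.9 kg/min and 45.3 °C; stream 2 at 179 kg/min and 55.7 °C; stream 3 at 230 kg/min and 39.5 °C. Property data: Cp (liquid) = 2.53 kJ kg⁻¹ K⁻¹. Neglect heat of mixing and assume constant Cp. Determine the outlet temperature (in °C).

Energy balance with Q = 0: Σ ṁᵢCp,ᵢ(T_out − Tᵢ) = 0
Σ ṁᵢCp,ᵢTᵢ = 75.9×2.53×45.3 + 179×2.53×55.7 + 230×2.53×39.5 = 56909
Σ ṁᵢCp,ᵢ = 75.9×2.53 + 179×2.53 + 230×2.53 = 1226.8
T_out = 56909 / 1226.8 = 46.388 °C

T_out = 46.4 °C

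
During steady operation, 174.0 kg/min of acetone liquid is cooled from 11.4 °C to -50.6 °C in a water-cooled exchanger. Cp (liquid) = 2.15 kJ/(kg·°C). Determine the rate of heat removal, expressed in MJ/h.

Q_c = 1390 MJ/h

Q = ṁ·Cp·ΔT = 174.0 × 2.15 × (-50.6 − 11.4) = -23194 kJ/min
Converting: 23194 / 60 s = 386.57 kW
Cooling duty = 1391.7 MJ/h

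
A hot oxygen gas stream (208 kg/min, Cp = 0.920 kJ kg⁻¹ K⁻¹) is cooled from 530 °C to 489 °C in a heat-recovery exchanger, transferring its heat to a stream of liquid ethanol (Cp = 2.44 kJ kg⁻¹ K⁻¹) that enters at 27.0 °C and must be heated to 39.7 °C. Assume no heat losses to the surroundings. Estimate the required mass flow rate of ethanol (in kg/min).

Heat released by hot stream: Q = 208 × 0.920 × (530 − 489) = 7845.8 kJ/min
Energy balance on cold side (adiabatic exchanger): Q = ṁ_c·Cp_c·(T_c,out − T_c,in)
ṁ_c = 7845.8 / [2.44 × (39.7 − 27.0)] = 253.19 kg/min

ṁ_c = 253 kg/min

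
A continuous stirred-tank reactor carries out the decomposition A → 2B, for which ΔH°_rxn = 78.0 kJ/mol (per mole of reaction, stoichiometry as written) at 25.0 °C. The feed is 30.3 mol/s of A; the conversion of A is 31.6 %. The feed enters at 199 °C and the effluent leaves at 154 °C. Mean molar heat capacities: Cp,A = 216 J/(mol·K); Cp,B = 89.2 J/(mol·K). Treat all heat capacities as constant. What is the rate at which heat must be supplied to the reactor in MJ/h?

Q_in = 1460 MJ/h

Extent of reaction ξ = 0.316 × 30.3 = 9.5748 mol/s
Reaction term: ξ·ΔH°_rxn = 9.5748 × 78.0 = 746.83 kJ/s
Sensible, feed 199→25 °C: -1138.8 kJ/s
Outlet flows (mol/s): A 20.725, B 19.15
Sensible, products 25→154 °C: 797.84 kJ/s
Q = ΔH = 405.88 kJ/s = 405.88 kW
Heat supplied = 1461.2 MJ/h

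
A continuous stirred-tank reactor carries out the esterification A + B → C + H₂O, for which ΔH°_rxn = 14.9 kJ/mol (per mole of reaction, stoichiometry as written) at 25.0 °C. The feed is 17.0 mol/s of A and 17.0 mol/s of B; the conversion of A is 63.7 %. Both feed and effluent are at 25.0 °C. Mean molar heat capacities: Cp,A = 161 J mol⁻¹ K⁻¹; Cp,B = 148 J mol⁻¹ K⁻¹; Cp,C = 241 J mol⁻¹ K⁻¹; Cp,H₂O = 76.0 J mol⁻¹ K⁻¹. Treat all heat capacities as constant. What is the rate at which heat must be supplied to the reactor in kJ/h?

Q_in = 581000 kJ/h

Extent of reaction ξ = 0.637 × 17.0 = 10.829 mol/s
Reaction term: ξ·ΔH°_rxn = 10.829 × 14.9 = 161.35 kJ/s
Q = ΔH = 161.35 kJ/s = 161.35 kW
Heat supplied = 580870 kJ/h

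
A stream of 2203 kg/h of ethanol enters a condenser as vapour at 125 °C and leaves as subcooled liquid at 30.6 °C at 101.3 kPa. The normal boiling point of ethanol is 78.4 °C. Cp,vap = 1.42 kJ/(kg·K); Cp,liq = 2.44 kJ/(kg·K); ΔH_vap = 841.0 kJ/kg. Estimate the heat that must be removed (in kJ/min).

Q_c = 37600 kJ/min

vapour 125→78.4 °C: -66.172 kJ/kg
condensation at 78.4 °C: -841 kJ/kg
liquid 78.4→30.6 °C: -116.63 kJ/kg
Δh = -66.172 + -841 + -116.63 = -1023.8 kJ/kg
Q = ṁ·Δh = 2203 kg/h × -1023.8 kJ/kg = -2.2554e+06 kJ/h
|Q| = 626.51 kW = 37591 kJ/min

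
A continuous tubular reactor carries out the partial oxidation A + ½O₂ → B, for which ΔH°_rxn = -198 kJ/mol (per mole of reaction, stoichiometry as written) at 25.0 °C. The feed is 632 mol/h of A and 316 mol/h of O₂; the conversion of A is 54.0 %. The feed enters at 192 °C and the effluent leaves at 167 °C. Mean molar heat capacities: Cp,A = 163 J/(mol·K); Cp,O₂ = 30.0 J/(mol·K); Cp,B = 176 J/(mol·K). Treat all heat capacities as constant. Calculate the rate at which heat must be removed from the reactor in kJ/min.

Q_out = 1170 kJ/min

Extent of reaction ξ = 0.540 × 632 = 341.28 mol/h
Reaction term: ξ·ΔH°_rxn = 341.28 × -198 = -67573 kJ/h
Sensible, feed 192→25 °C: -18787 kJ/h
Outlet flows (mol/h): A 290.72, O₂ 145.36, B 341.28
Sensible, products 25→167 °C: 15878 kJ/h
Q = ΔH = -70483 kJ/h = -19.579 kW
Heat removed = 1174.7 kJ/min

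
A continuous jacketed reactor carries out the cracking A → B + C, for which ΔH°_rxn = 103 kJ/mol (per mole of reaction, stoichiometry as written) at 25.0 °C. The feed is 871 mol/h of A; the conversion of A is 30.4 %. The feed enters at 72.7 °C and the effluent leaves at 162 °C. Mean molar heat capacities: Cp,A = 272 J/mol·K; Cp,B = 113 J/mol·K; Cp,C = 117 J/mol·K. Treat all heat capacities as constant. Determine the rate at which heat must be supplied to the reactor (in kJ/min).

Q_in = 782 kJ/min

Extent of reaction ξ = 0.304 × 871 = 264.78 mol/h
Reaction term: ξ·ΔH°_rxn = 264.78 × 103 = 27273 kJ/h
Sensible, feed 72.7→25 °C: -11301 kJ/h
Outlet flows (mol/h): A 606.22, B 264.78, C 264.78
Sensible, products 25→162 °C: 30933 kJ/h
Q = ΔH = 46905 kJ/h = 13.029 kW
Heat supplied = 781.76 kJ/min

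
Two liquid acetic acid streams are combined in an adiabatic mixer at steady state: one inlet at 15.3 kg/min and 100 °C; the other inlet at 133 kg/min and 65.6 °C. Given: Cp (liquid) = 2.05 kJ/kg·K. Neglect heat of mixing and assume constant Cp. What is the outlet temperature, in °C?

T_out = 69.1 °C

Energy balance with Q = 0: Σ ṁᵢCp,ᵢ(T_out − Tᵢ) = 0
T_out = Σ ṁᵢCp,ᵢTᵢ / Σ ṁᵢCp,ᵢ
      = 21022 / 304.01 = 69.149 °C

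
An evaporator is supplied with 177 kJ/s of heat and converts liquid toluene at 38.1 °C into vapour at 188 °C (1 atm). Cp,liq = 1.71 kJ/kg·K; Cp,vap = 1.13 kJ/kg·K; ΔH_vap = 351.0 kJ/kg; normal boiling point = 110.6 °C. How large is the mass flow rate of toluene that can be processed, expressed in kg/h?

Δh = 1.71×(110.6−38.1) + 351.0 + 1.13×(188−110.6) = 562.44 kJ/kg
Q = 177 kJ/s = 177 kJ/s = 637200 kJ/h
ṁ = Q/Δh = 637200 / 562.44 = 1132.9 kg/h

ṁ = 1130 kg/h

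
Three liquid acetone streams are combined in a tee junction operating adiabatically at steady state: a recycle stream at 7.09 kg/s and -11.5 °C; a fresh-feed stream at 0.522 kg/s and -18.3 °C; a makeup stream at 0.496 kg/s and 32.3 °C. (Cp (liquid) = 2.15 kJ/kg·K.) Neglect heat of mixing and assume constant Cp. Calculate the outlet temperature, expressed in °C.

T_out = -9.26 °C

Adiabatic, steady state ⇒ Σ ṁᵢCp,ᵢ(T_out − Tᵢ) = 0
Σ ṁᵢCp,ᵢTᵢ = 7.09×2.15×-11.5 + 0.522×2.15×-18.3 + 0.496×2.15×32.3 = -161.39
Σ ṁᵢCp,ᵢ = 7.09×2.15 + 0.522×2.15 + 0.496×2.15 = 17.432
T_out = -161.39 / 17.432 = -9.2584 °C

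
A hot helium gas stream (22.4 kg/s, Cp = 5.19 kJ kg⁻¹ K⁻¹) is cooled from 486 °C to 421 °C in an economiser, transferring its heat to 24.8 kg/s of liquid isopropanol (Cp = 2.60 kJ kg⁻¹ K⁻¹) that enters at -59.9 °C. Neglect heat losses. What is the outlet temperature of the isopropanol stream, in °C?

Heat released by hot stream: Q = 22.4 × 5.19 × (486 − 421) = 7556.6 kJ/s
Energy balance on cold side (adiabatic exchanger): Q = ṁ_c·Cp_c·(T_c,out − T_c,in)
T_c,out = -59.9 + 7556.6/(24.8 × 2.60) = 57.294 °C

T_c,out = 57.3 °C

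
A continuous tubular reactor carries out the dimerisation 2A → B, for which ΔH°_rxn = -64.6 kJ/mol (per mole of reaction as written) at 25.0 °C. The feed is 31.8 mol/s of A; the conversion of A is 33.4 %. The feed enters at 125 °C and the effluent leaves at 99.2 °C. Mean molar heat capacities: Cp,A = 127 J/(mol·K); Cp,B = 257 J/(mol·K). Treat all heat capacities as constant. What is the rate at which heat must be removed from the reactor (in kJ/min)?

Extent of reaction ξ = 0.334 × 31.8 / 2 = 5.3106 mol/s
Reaction term: ξ·ΔH°_rxn = 5.3106 × -64.6 = -343.06 kJ/s
Sensible, feed 125→25 °C: -403.86 kJ/s
Outlet flows (mol/s): A 21.179, B 5.3106
Sensible, products 25→99.2 °C: 300.85 kJ/s
Q = ΔH = -446.08 kJ/s = -446.08 kW
Heat removed = 26765 kJ/min

Q_out = 26800 kJ/min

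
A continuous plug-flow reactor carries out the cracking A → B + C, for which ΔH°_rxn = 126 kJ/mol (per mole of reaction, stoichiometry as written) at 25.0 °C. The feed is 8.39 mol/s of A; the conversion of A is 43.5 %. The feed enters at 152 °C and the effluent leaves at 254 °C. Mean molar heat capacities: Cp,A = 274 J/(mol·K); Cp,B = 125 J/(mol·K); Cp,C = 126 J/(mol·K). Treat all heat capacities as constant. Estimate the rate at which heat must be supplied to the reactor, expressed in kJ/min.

Q_in = 40500 kJ/min

Extent of reaction ξ = 0.435 × 8.39 = 3.6497 mol/s
Reaction term: ξ·ΔH°_rxn = 3.6497 × 126 = 459.86 kJ/s
Sensible, feed 152→25 °C: -291.96 kJ/s
Outlet flows (mol/s): A 4.7404, B 3.6497, C 3.6497
Sensible, products 25→254 °C: 507.22 kJ/s
Q = ΔH = 675.12 kJ/s = 675.12 kW
Heat supplied = 40507 kJ/min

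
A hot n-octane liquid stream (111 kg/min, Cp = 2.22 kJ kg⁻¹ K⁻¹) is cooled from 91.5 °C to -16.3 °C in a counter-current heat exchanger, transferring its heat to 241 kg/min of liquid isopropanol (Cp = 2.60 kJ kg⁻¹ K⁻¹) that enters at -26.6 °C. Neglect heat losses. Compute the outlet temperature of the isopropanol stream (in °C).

T_c,out = 15.8 °C

Heat released by hot stream: Q = 111 × 2.22 × (91.5 − -16.3) = 26564 kJ/min
Energy balance on cold side (adiabatic exchanger): Q = ṁ_c·Cp_c·(T_c,out − T_c,in)
T_c,out = -26.6 + 26564/(241 × 2.60) = 15.794 °C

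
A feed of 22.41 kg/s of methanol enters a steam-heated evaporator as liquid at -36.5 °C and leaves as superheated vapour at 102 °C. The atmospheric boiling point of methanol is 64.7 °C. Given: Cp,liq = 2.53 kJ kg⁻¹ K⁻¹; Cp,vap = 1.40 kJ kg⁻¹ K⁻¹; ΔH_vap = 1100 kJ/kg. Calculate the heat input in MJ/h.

Q = 114000 MJ/h

liquid -36.5→64.7 °C: 256.04 kJ/kg
vaporisation at 64.7 °C: 1100 kJ/kg
vapour 64.7→102 °C: 52.22 kJ/kg
Δh = 256.04 + 1100 + 52.22 = 1408.3 kJ/kg
Q = ṁ·Δh = 22.41 kg/s × 1408.3 kJ/kg = 31559 kJ/s
|Q| = 31559 kW = 113610 MJ/h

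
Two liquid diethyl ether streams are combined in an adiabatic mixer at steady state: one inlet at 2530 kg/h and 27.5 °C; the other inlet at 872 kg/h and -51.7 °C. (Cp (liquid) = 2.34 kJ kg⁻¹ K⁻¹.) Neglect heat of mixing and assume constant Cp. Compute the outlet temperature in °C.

T_out = 7.20 °C

No heat crosses the boundary, so H_out = H_in.
T_out = Σ ṁᵢCp,ᵢTᵢ / Σ ṁᵢCp,ᵢ
      = 57313 / 7960.7 = 7.1995 °C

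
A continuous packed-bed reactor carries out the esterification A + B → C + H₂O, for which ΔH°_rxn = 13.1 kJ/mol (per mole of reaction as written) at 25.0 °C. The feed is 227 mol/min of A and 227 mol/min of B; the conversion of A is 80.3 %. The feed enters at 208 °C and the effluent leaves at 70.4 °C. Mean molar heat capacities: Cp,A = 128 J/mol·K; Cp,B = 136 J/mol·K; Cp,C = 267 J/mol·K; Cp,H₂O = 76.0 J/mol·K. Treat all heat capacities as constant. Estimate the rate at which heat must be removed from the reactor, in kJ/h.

Q_out = 312000 kJ/h

Extent of reaction ξ = 0.803 × 227 = 182.28 mol/min
Reaction term: ξ·ΔH°_rxn = 182.28 × 13.1 = 2387.9 kJ/min
Sensible, feed 208→25 °C: -10967 kJ/min
Outlet flows (mol/min): A 44.719, B 44.719, C 182.28, H₂O 182.28
Sensible, products 25→70.4 °C: 3374.5 kJ/min
Q = ΔH = -5204.4 kJ/min = -86.741 kW
Heat removed = 312270 kJ/h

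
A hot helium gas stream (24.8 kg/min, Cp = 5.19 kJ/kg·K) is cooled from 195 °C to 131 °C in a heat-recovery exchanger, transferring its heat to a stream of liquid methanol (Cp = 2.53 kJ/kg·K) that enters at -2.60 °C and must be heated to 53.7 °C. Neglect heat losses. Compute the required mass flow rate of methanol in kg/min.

Heat released by hot stream: Q = 24.8 × 5.19 × (195 − 131) = 8237.6 kJ/min
Energy balance on cold side (adiabatic exchanger): Q = ṁ_c·Cp_c·(T_c,out − T_c,in)
ṁ_c = 8237.6 / [2.53 × (53.7 − -2.60)] = 57.832 kg/min

ṁ_c = 57.8 kg/min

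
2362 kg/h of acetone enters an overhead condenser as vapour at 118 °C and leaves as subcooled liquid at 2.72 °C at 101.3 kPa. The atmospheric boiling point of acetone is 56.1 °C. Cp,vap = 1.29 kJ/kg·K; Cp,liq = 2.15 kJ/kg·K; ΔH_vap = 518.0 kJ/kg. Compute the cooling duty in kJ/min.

Q_c = 28100 kJ/min

vapour 118→56.1 °C: -79.851 kJ/kg
condensation at 56.1 °C: -518 kJ/kg
liquid 56.1→2.72 °C: -114.77 kJ/kg
Δh = -79.851 + -518 + -114.77 = -712.62 kJ/kg
Q = ṁ·Δh = 2362 kg/h × -712.62 kJ/kg = -1.6832e+06 kJ/h
|Q| = 467.56 kW = 28053 kJ/min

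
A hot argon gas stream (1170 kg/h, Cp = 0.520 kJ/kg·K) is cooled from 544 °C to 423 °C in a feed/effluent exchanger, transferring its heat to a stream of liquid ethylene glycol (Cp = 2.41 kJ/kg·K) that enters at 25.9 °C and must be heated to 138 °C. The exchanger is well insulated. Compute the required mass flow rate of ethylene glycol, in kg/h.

Heat released by hot stream: Q = 1170 × 0.520 × (544 − 423) = 73616 kJ/h
Energy balance on cold side (adiabatic exchanger): Q = ṁ_c·Cp_c·(T_c,out − T_c,in)
ṁ_c = 73616 / [2.41 × (138 − 25.9)] = 272.49 kg/h

ṁ_c = 272 kg/h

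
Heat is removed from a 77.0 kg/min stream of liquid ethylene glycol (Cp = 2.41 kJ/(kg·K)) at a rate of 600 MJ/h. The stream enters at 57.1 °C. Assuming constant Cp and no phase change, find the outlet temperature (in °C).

T_out = 3.21 °C

Q = 600 MJ/h = 10000 kJ/min
ΔT = Q/(ṁ·Cp) = 10000/(77.0×2.41) = 53.888 K
T_out = 57.1 − 53.888 = 3.212 °C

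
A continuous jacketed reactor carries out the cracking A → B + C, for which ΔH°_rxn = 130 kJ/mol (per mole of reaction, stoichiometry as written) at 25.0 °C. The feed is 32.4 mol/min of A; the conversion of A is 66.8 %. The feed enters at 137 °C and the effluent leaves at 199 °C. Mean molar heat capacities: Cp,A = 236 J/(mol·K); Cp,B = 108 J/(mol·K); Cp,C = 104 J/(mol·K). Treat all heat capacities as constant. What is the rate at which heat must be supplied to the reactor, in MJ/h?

Extent of reaction ξ = 0.668 × 32.4 = 21.643 mol/min
Reaction term: ξ·ΔH°_rxn = 21.643 × 130 = 2813.6 kJ/min
Sensible, feed 137→25 °C: -856.4 kJ/min
Outlet flows (mol/min): A 10.757, B 21.643, C 21.643
Sensible, products 25→199 °C: 1240.1 kJ/min
Q = ΔH = 3197.3 kJ/min = 53.289 kW
Heat supplied = 191.84 MJ/h

Q_in = 192 MJ/h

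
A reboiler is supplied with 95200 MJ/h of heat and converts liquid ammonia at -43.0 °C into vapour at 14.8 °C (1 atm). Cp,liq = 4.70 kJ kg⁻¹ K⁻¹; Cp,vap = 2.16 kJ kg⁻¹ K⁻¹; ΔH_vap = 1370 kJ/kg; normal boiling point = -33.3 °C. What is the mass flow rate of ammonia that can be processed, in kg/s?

ṁ = 17.4 kg/s

Δh = 4.70×(-33.3−-43.0) + 1370 + 2.16×(14.8−-33.3) = 1519.5 kJ/kg
Q = 95200 MJ/h = 26444 kJ/s = 26444 kJ/s
ṁ = Q/Δh = 26444 / 1519.5 = 17.404 kg/s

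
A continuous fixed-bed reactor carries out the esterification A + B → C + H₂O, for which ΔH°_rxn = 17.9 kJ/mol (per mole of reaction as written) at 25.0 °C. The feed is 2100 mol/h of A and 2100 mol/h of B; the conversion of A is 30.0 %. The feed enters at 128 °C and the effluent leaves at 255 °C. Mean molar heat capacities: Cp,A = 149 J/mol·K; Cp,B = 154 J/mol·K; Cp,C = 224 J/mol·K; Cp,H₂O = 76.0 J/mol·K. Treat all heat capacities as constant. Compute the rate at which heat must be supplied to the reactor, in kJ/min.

Extent of reaction ξ = 0.300 × 2100 = 630 mol/h
Reaction term: ξ·ΔH°_rxn = 630 × 17.9 = 11277 kJ/h
Sensible, feed 128→25 °C: -65539 kJ/h
Outlet flows (mol/h): A 1470, B 1470, C 630, H₂O 630
Sensible, products 25→255 °C: 145910 kJ/h
Q = ΔH = 91652 kJ/h = 25.459 kW
Heat supplied = 1527.5 kJ/min

Q_in = 1530 kJ/min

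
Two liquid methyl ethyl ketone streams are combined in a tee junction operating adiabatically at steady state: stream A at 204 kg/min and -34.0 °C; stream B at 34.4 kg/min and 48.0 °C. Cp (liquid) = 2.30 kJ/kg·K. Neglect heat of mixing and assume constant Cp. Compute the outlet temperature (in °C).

Adiabatic, steady state ⇒ Σ ṁᵢCp,ᵢ(T_out − Tᵢ) = 0
Σ ṁᵢCp,ᵢTᵢ = 204×2.30×-34.0 + 34.4×2.30×48.0 = -12155
Σ ṁᵢCp,ᵢ = 204×2.30 + 34.4×2.30 = 548.32
T_out = -12155 / 548.32 = -22.168 °C

T_out = -22.2 °C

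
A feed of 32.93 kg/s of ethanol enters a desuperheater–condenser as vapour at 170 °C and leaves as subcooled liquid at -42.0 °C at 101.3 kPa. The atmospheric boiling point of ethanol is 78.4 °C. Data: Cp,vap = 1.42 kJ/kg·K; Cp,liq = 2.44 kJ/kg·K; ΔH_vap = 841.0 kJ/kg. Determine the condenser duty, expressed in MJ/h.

vapour 170→78.4 °C: -130.07 kJ/kg
condensation at 78.4 °C: -841 kJ/kg
liquid 78.4→-42.0 °C: -293.78 kJ/kg
Δh = -130.07 + -841 + -293.78 = -1264.8 kJ/kg
Q = ṁ·Δh = 32.93 kg/s × -1264.8 kJ/kg = -41651 kJ/s
|Q| = 41651 kW = 149950 MJ/h

Q_c = 150000 MJ/h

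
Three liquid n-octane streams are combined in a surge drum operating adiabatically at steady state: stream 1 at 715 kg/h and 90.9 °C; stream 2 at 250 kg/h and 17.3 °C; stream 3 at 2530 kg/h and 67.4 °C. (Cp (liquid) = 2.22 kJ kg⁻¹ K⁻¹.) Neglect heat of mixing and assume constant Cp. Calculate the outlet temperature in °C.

T_out = 68.6 °C

No heat crosses the boundary, so H_out = H_in.
T_out = Σ ṁᵢCp,ᵢTᵢ / Σ ṁᵢCp,ᵢ
      = 532450 / 7758.9 = 68.624 °C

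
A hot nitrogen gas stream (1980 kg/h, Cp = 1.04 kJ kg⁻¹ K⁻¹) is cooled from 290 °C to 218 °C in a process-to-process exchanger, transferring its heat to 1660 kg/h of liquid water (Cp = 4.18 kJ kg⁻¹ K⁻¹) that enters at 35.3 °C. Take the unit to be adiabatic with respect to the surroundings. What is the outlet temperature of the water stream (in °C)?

Heat released by hot stream: Q = 1980 × 1.04 × (290 − 218) = 148260 kJ/h
Energy balance on cold side (adiabatic exchanger): Q = ṁ_c·Cp_c·(T_c,out − T_c,in)
T_c,out = 35.3 + 148260/(1660 × 4.18) = 56.667 °C

T_c,out = 56.7 °C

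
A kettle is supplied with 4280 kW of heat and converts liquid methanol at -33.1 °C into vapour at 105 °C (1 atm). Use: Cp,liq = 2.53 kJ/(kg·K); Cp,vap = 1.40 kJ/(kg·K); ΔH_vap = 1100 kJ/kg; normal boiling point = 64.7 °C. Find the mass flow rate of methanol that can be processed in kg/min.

Δh = 2.53×(64.7−-33.1) + 1100 + 1.40×(105−64.7) = 1403.9 kJ/kg
Q = 4280 kW = 4280 kJ/s = 256800 kJ/min
ṁ = Q/Δh = 256800 / 1403.9 = 182.93 kg/min

ṁ = 183 kg/min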